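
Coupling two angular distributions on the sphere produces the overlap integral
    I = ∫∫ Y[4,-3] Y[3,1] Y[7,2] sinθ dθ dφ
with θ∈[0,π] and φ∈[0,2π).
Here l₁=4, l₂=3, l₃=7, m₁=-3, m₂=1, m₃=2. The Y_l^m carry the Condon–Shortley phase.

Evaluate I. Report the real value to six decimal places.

m-sum 0 ✓  L=14 even ✓  1≤7≤7 ✓
Π(2lᵢ+1) = 9×7×15 = 945
triangle coeff Δ(4,3,7) = 1/45045
Σ_t [0,0]: t=0:+1/20736 = 1/20736
(3j)²=35/1287 [(4 3 7; 0 0 0)], sign=-1
Σ_t [0,0]: t=0:+1/241920 = 1/241920
(3j)²=4/1001 [(4 3 7; -3 1 2)], sign=-1
⇒ 4πI² = 2100/20449
I = (+1)√(2100/20449/(4π)) = 0.09040005

0.090400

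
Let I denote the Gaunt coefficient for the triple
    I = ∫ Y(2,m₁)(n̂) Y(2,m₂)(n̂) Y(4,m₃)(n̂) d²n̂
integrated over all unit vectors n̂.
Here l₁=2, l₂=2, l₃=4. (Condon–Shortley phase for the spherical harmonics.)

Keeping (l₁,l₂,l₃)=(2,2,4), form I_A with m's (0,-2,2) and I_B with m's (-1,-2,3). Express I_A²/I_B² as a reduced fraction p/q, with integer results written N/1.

l's match ⇒ only the (l;m) 3-j factors differ between A and B.
A: triangle coeff Δ(2,2,4) = 1/630; Σ_t [0,0]: t=0:+1/96 = 1/96; (3j)²=1/42 [(2 2 4; 0 -2 2)], sign=+1
B: triangle coeff Δ(2,2,4) = 1/630; Σ_t [0,0]: t=0:+1/144 = 1/144; (3j)²=1/18 [(2 2 4; -1 -2 3)], sign=-1
I_A²/I_B² = (1/42)/(1/18) = 3/7

3/7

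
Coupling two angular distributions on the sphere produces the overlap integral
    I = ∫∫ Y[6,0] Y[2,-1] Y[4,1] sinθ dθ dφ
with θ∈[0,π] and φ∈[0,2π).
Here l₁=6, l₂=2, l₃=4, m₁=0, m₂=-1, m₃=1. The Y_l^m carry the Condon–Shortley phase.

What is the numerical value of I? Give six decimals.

m-sum 0 ✓  L=12 even ✓  4≤4≤8 ✓
Π(2lᵢ+1) = 13×5×9 = 585
triangle coeff Δ(6,2,4) = 1/6435
Σ_t [2,2]: t=2:+1/2304 = 1/2304
(3j)²=5/143 [(6 2 4; 0 0 0)], sign=+1
Σ_t [1,1]: t=1:−1/4320 = -1/4320
(3j)²=8/429 [(6 2 4; 0 -1 1)], sign=+1
⇒ 4πI² = 600/1573
I = (+1)√(600/1573/(4π)) = 0.17422334

0.174223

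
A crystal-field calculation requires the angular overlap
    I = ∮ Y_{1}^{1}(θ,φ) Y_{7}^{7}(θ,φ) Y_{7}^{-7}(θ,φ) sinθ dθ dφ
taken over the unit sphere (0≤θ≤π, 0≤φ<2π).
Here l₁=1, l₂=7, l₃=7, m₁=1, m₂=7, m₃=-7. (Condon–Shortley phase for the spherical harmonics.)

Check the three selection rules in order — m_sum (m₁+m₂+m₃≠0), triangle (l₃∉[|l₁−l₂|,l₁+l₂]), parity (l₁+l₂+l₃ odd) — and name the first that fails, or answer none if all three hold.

m_sum

Σmᵢ = 1  ✗
l₃∈[|l₁−l₂|,l₁+l₂]=[6,8], have l₃=7
Σlᵢ = 15 ⇒ odd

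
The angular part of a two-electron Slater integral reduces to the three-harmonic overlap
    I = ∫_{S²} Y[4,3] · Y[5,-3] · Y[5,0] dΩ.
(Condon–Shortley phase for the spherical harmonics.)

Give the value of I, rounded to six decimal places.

0.130198

Rules hold: Σm=0, L=14 even, 1≤5≤9.
N = 9·11·11 = 1089
Δ = 4!·4!·6!/15! = 1/3153150
Racah Σ t=0..4: t=0:+1/69120 t=1:−1/1728 t=2:+1/576 t=3:−1/1728 t=4:+1/69120 = 7/11520
⇒ 3j(4 5 5; 0 0 0)² = 2/143, sgn -1
Racah Σ t=0..1: t=0:+1/6912 t=1:−1/17280 = 1/11520
⇒ 3j(4 5 5; 3 -3 0)² = 2/143, sgn -1
4πI² = N·(3j₀)²·(3jₘ)² = 36/169
I = +1·√(0.213018/4π) = 0.13019760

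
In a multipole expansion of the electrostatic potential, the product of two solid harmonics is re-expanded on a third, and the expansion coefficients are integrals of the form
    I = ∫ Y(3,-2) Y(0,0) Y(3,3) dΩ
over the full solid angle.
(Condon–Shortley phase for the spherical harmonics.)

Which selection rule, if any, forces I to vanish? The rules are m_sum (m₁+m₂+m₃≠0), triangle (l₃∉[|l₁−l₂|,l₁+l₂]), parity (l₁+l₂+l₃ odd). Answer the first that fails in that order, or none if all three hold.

m_sum

m₁+m₂+m₃ = -2 + 0 + 3 = 1  ✗
triangle: |3−0|=3 ≤ l₃=3 ≤ 3+0=3
parity: l₁+l₂+l₃ = 6 is even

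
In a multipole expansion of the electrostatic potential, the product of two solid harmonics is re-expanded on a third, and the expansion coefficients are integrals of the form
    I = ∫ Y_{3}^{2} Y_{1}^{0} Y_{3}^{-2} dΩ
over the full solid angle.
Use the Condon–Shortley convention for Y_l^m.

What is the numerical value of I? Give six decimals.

0.000000

L=7 odd ⇒ parity kills the (l;000) factor ⇒ I = 0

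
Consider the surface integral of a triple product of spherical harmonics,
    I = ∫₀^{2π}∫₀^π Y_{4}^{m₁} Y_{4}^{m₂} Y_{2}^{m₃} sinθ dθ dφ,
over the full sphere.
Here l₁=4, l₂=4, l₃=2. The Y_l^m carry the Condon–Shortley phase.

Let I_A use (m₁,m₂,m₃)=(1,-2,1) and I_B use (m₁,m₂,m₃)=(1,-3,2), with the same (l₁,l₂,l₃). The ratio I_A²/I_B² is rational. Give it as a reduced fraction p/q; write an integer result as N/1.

Same 4,4,2: normalisation and zero-m 3j drop out of the ratio.
A: Δ: 6! 2! 2! / 11! → 1/13860; sum: t=1:−1/240 t=2:+1/96 = 1/160; 3j²(4 4 2; 1 -2 1) = Δ·Π!·Σ² = 27/1540  (sign -1)
B: Δ: 6! 2! 2! / 11! → 1/13860; sum: t=1:−1/480 = -1/480; 3j²(4 4 2; 1 -3 2) = Δ·Π!·Σ² = 3/110  (sign -1)
I_A²/I_B² = (27/1540)/(3/110) = 9/14

9/14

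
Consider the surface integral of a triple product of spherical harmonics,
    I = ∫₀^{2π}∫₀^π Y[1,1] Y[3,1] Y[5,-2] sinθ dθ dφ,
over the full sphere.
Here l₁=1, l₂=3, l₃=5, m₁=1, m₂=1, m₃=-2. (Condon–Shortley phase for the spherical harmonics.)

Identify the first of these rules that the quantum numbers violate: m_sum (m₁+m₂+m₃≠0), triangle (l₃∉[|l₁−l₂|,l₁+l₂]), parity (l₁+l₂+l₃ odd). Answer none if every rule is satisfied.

Σmᵢ = 0  ✓
l₃∈[|l₁−l₂|,l₁+l₂]=[2,4], have l₃=5  ✗
Σlᵢ = 9 ⇒ odd

triangle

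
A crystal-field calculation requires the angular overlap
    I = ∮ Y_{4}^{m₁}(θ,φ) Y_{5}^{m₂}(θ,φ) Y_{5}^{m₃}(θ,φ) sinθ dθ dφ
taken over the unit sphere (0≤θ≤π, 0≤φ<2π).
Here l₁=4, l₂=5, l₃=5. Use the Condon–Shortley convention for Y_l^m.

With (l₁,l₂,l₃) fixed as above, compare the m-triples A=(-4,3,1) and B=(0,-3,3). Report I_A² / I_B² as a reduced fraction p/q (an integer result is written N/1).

l's match ⇒ only the (l;m) 3-j factors differ between A and B.
A: triangle coeff Δ(4,5,5) = 1/3153150; Σ_t [4,4]: t=4:+1/27648 = 1/27648; (3j)²=10/429 [(4 5 5; -4 3 1)], sign=+1
B: triangle coeff Δ(4,5,5) = 1/3153150; Σ_t [0,2]: t=0:+1/27648 t=1:−1/4320 t=2:+1/11520 = -1/9216; (3j)²=2/143 [(4 5 5; 0 -3 3)], sign=-1
I_A²/I_B² = (10/429)/(2/143) = 5/3

5/3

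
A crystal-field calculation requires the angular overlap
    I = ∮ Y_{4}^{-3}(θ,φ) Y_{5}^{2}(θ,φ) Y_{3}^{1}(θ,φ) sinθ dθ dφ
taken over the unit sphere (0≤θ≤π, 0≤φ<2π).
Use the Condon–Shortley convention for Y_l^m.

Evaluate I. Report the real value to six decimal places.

Rules hold: Σm=0, L=12 even, 1≤3≤9.
N = 9·11·7 = 693
Δ = 6!·2!·4!/13! = 1/180180
Racah Σ t=2..4: t=2:+1/576 t=3:−1/144 t=4:+1/576 = -1/288
⇒ 3j(4 5 3; 0 0 0)² = 20/1001, sgn +1
Racah Σ t=5..6: t=5:−1/960 t=6:+1/4320 = -7/8640
⇒ 3j(4 5 3; -3 2 1)² = 343/12870, sgn -1
4πI² = N·(3j₀)²·(3jₘ)² = 686/1859
I = -1·√(0.369016/4π) = -0.17136315

-0.171363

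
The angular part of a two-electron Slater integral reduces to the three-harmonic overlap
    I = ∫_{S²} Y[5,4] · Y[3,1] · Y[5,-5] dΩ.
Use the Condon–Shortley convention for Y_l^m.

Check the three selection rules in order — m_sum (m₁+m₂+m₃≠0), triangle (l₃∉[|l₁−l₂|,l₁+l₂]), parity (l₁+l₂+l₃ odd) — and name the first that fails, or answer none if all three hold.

m₁+m₂+m₃ = 4 + 1 − 5 = 0  ✓
triangle: |5−3|=2 ≤ l₃=5 ≤ 5+3=8  ✓
parity: l₁+l₂+l₃ = 13 is odd  ✗

parity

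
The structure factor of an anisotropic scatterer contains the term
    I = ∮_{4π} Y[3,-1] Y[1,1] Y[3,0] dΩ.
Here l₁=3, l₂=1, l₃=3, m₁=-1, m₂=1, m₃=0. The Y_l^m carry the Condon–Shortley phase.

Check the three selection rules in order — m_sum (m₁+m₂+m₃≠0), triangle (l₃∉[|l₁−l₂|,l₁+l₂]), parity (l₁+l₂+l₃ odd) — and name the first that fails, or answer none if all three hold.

parity

m₁+m₂+m₃ = -1 + 1 + 0 = 0  ✓
triangle: |3−1|=2 ≤ l₃=3 ≤ 3+1=4  ✓
parity: l₁+l₂+l₃ = 7 is odd  ✗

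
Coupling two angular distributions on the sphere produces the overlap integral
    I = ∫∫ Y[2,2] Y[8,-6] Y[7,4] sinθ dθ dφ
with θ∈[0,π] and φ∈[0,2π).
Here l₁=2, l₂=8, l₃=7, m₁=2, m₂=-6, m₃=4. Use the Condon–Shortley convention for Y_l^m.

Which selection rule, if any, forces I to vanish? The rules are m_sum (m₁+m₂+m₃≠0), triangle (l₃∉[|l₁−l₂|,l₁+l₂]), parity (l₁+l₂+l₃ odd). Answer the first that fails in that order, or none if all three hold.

parity

Σmᵢ = 0  ✓
l₃∈[|l₁−l₂|,l₁+l₂]=[6,10], have l₃=7  ✓
Σlᵢ = 17 ⇒ odd  ✗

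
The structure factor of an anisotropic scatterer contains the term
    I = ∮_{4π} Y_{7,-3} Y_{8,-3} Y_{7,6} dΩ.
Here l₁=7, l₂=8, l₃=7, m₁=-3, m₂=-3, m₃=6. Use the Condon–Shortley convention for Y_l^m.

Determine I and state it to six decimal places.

m-sum 0 ✓  L=22 even ✓  1≤7≤15 ✓
Π(2lᵢ+1) = 15×17×15 = 3825
triangle coeff Δ(7,8,7) = 1/22086194130
Σ_t [1,7]: t=1:−1/18289152000 t=2:+1/248832000 t=3:−1/24883200 t=4:+1/11943936 t=5:−1/24883200 t=6:+1/248832000 t=7:−1/18289152000 = 11/975421440
(3j)²=1750/289731 [(7 8 7; 0 0 0)], sign=-1
Σ_t [4,5]: t=4:+1/2090188800 t=5:−1/3483648000 = 1/5225472000
(3j)²=32/7429 [(7 8 7; -3 -3 6)], sign=-1
⇒ 4πI² = 4200000/42204149
I = (+1)√(4200000/42204149/(4π)) = 0.08899019

0.088990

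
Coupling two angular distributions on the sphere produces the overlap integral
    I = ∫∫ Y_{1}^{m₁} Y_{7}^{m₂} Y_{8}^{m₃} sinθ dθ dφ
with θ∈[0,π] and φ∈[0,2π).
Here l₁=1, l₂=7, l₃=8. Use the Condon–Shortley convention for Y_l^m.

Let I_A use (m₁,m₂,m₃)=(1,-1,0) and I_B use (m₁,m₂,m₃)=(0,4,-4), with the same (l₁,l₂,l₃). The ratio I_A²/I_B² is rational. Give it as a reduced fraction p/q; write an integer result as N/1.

7/12

Shared (l₁,l₂,l₃)=(1,7,8): N and (l;000)² cancel in I_A²/I_B².
A: Δ = 0!·2!·14!/17! = 1/2040; Racah Σ t=0..0: t=0:+1/58060800 = 1/58060800; ⇒ 3j(1 7 8; 1 -1 0)² = 7/510, sgn +1
B: Δ = 0!·2!·14!/17! = 1/2040; Racah Σ t=0..0: t=0:+1/239500800 = 1/239500800; ⇒ 3j(1 7 8; 0 4 -4)² = 2/85, sgn +1
I_A²/I_B² = (7/510)/(2/85) = 7/12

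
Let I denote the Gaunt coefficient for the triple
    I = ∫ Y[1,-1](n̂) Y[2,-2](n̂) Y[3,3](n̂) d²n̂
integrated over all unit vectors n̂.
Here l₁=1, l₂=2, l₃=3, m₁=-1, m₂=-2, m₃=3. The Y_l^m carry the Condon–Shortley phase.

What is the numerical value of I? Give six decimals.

Rules hold: Σm=0, L=6 even, 1≤3≤3.
N = 3·5·7 = 105
Δ = 0!·2!·4!/7! = 1/105
Racah Σ t=0..0: t=0:+1/4 = 1/4
⇒ 3j(1 2 3; 0 0 0)² = 3/35, sgn -1
Racah Σ t=0..0: t=0:+1/48 = 1/48
⇒ 3j(1 2 3; -1 -2 3)² = 1/7, sgn +1
4πI² = N·(3j₀)²·(3jₘ)² = 9/7
I = -1·√(1.28571/4π) = -0.31986543

-0.319865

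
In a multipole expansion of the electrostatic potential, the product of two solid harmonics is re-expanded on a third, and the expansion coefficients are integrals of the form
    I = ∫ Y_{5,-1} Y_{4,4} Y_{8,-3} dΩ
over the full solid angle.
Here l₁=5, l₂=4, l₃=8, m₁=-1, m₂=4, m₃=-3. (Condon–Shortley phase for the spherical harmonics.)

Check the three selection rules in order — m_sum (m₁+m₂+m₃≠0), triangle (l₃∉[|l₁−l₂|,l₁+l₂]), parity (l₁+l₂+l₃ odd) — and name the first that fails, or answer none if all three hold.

parity

m₁+m₂+m₃ = -1 + 4 − 3 = 0  ✓
triangle: |5−4|=1 ≤ l₃=8 ≤ 5+4=9  ✓
parity: l₁+l₂+l₃ = 17 is odd  ✗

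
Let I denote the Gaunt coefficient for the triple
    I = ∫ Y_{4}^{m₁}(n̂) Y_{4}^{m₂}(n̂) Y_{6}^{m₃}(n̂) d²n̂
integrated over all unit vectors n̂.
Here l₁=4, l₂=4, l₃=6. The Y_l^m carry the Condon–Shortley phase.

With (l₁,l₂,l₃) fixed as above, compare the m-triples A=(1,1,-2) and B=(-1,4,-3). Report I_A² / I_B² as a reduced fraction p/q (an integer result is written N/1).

Same 4,4,6: normalisation and zero-m 3j drop out of the ratio.
A: Δ: 2! 6! 6! / 15! → 1/1261260; sum: t=0:+1/8640 t=1:−1/2304 t=2:+1/8640 = -7/34560; 3j²(4 4 6; 1 1 -2) = Δ·Π!·Σ² = 7/429  (sign -1)
B: Δ: 2! 6! 6! / 15! → 1/1261260; sum: t=2:+1/51840 = 1/51840; 3j²(4 4 6; -1 4 -3) = Δ·Π!·Σ² = 8/429  (sign -1)
I_A²/I_B² = (7/429)/(8/429) = 7/8

7/8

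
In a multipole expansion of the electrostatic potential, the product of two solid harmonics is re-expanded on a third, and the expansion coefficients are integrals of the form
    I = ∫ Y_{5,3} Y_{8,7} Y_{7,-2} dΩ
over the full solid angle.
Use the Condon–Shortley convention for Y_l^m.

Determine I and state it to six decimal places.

Σmᵢ = 8 ≠ 0, so the φ-integral vanishes; I = 0

0.000000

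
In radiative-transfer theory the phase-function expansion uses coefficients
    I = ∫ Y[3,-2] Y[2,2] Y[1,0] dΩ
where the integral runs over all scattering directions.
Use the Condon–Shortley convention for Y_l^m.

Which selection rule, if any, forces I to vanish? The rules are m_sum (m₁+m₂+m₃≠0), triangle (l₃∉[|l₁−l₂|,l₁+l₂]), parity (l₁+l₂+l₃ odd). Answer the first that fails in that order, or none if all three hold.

m₁+m₂+m₃ = -2 + 2 + 0 = 0  ✓
triangle: |3−2|=1 ≤ l₃=1 ≤ 3+2=5  ✓
parity: l₁+l₂+l₃ = 6 is even  ✓

none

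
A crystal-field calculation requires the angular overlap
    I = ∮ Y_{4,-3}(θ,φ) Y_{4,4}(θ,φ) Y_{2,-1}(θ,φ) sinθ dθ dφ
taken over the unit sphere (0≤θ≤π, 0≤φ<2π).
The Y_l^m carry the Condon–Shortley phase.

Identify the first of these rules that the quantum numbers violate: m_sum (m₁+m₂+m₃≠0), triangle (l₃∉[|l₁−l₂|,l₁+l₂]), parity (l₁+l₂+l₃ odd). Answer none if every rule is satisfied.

none

m₁+m₂+m₃ = -3 + 4 − 1 = 0  ✓
triangle: |4−4|=0 ≤ l₃=2 ≤ 4+4=8  ✓
parity: l₁+l₂+l₃ = 10 is even  ✓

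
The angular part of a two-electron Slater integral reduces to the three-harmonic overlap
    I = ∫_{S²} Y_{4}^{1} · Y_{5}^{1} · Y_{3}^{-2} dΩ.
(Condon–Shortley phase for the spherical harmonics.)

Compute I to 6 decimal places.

0.138239

Checks pass: Σm=0; 12 even; l₃=3∈[1,9].
(2·4+1)(2·5+1)(2·3+1) = 693
Δ: 6! 2! 4! / 13! → 1/180180
sum: t=2:+1/576 t=3:−1/144 t=4:+1/576 = -1/288
3j²(4 5 3; 0 0 0) = Δ·Π!·Σ² = 20/1001  (sign +1)
sum: t=2:+1/1152 t=3:−1/432 = -5/3456
3j²(4 5 3; 1 1 -2) = Δ·Π!·Σ² = 625/36036  (sign +1)
combine: 4πI² = 693·20/1001·625/36036 = 3125/13013
take √, sign +1: I = 0.13823925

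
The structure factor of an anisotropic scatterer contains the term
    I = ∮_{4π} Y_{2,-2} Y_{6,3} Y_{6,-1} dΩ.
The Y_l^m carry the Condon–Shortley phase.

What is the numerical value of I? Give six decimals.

0.177674

Checks pass: Σm=0; 14 even; l₃=6∈[4,8].
(2·2+1)(2·6+1)(2·6+1) = 845
Δ: 2! 2! 10! / 15! → 1/90090
sum: t=0:+1/69120 t=1:−1/14400 t=2:+1/69120 = -7/172800
3j²(2 6 6; 0 0 0) = Δ·Π!·Σ² = 14/715  (sign -1)
sum: t=2:+1/120960 = 1/120960
3j²(2 6 6; -2 3 -1) = Δ·Π!·Σ² = 24/1001  (sign -1)
combine: 4πI² = 845·14/715·24/1001 = 48/121
take √, sign +1: I = 0.17767364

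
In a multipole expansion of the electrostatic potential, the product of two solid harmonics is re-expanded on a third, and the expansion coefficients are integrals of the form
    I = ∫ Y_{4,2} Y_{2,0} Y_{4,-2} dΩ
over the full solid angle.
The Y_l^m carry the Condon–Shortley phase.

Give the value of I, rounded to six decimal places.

0.065536

Checks pass: Σm=0; 10 even; l₃=4∈[2,6].
(2·4+1)(2·2+1)(2·4+1) = 405
Δ: 2! 6! 2! / 11! → 1/13860
sum: t=0:+1/192 t=1:−1/36 t=2:+1/192 = -5/288
3j²(4 2 4; 0 0 0) = Δ·Π!·Σ² = 20/693  (sign -1)
sum: t=0:+1/192 t=1:−1/120 t=2:+1/2880 = -1/360
3j²(4 2 4; 2 0 -2) = Δ·Π!·Σ² = 16/3465  (sign -1)
combine: 4πI² = 405·20/693·16/3465 = 320/5929
take √, sign +1: I = 0.06553591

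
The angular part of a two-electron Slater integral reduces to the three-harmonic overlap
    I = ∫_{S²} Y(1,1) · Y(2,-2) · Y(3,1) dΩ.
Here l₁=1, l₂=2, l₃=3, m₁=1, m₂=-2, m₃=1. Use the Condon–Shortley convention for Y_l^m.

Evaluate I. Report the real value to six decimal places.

Rules hold: Σm=0, L=6 even, 1≤3≤3.
N = 3·5·7 = 105
Δ = 0!·2!·4!/7! = 1/105
Racah Σ t=0..0: t=0:+1/4 = 1/4
⇒ 3j(1 2 3; 0 0 0)² = 3/35, sgn -1
Racah Σ t=0..0: t=0:+1/48 = 1/48
⇒ 3j(1 2 3; 1 -2 1)² = 1/105, sgn +1
4πI² = N·(3j₀)²·(3jₘ)² = 3/35
I = -1·√(0.0857143/4π) = -0.08258890

-0.082589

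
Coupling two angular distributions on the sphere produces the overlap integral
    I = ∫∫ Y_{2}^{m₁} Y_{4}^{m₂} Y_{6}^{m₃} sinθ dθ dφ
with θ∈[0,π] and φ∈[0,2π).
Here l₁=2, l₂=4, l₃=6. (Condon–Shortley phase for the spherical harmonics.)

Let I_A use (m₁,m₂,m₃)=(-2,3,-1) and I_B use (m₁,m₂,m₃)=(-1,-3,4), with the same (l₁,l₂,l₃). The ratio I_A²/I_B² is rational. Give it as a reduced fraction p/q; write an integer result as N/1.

l's match ⇒ only the (l;m) 3-j factors differ between A and B.
A: triangle coeff Δ(2,4,6) = 1/6435; Σ_t [0,0]: t=0:+1/120960 = 1/120960; (3j)²=1/1287 [(2 4 6; -2 3 -1)], sign=-1
B: triangle coeff Δ(2,4,6) = 1/6435; Σ_t [0,0]: t=0:+1/30240 = 1/30240; (3j)²=16/429 [(2 4 6; -1 -3 4)], sign=+1
I_A²/I_B² = (1/1287)/(16/429) = 1/48

1/48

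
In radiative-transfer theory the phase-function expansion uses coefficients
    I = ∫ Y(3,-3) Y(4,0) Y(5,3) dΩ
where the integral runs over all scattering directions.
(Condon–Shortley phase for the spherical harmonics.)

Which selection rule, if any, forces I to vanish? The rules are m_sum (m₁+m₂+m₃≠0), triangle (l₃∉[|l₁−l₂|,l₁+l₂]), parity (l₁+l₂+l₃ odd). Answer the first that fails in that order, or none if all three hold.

m₁+m₂+m₃ = -3 + 0 + 3 = 0  ✓
triangle: |3−4|=1 ≤ l₃=5 ≤ 3+4=7  ✓
parity: l₁+l₂+l₃ = 12 is even  ✓

none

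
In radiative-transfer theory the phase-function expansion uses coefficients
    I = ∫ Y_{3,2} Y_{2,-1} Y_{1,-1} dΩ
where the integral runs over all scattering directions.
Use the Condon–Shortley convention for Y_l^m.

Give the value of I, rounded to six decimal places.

Rules hold: Σm=0, L=6 even, 1≤1≤5.
N = 7·5·3 = 105
Δ = 4!·2!·0!/7! = 1/105
Racah Σ t=2..2: t=2:+1/4 = 1/4
⇒ 3j(3 2 1; 0 0 0)² = 3/35, sgn -1
Racah Σ t=1..1: t=1:−1/12 = -1/12
⇒ 3j(3 2 1; 2 -1 -1)² = 2/21, sgn -1
4πI² = N·(3j₀)²·(3jₘ)² = 6/7
I = +1·√(0.857143/4π) = 0.26116903

0.261169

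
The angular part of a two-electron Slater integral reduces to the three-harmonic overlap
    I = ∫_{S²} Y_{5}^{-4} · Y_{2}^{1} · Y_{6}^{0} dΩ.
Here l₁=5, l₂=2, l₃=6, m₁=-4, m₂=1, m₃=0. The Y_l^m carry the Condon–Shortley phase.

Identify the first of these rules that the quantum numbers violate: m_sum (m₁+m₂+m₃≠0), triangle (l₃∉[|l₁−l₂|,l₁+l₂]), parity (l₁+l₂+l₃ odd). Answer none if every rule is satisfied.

m_sum

Σmᵢ = -3  ✗
l₃∈[|l₁−l₂|,l₁+l₂]=[3,7], have l₃=6
Σlᵢ = 13 ⇒ odd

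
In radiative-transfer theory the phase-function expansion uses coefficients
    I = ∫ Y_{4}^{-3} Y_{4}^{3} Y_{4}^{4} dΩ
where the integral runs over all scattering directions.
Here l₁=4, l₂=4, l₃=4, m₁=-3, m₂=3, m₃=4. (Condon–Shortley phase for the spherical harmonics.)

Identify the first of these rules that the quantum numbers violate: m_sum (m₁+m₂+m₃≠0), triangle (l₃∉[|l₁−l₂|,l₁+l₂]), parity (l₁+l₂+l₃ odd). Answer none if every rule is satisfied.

m_sum

azimuthal sum: -3 + 3 + 4 = 4  ✗
0 ≤ 4 ≤ 8 (triangle on l)
L = 4 + 4 + 4 = 12 (even)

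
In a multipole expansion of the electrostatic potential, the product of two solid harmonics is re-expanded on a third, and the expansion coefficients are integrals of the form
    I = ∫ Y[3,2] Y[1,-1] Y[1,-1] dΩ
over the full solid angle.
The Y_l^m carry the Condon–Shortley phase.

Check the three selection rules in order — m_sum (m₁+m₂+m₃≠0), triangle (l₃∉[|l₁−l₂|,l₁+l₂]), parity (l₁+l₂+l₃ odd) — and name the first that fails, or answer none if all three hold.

triangle

Σmᵢ = 0  ✓
l₃∈[|l₁−l₂|,l₁+l₂]=[2,4], have l₃=1  ✗
Σlᵢ = 5 ⇒ odd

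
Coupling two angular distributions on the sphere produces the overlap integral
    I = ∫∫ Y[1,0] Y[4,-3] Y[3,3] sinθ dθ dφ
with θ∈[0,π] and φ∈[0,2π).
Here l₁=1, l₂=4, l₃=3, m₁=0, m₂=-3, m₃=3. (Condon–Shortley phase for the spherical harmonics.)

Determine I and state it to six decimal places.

-0.162868

Rules hold: Σm=0, L=8 even, 3≤3≤5.
N = 3·9·7 = 189
Δ = 2!·0!·6!/9! = 1/252
Racah Σ t=1..1: t=1:−1/36 = -1/36
⇒ 3j(1 4 3; 0 0 0)² = 4/63, sgn +1
Racah Σ t=1..1: t=1:−1/720 = -1/720
⇒ 3j(1 4 3; 0 -3 3)² = 1/36, sgn -1
4πI² = N·(3j₀)²·(3jₘ)² = 1/3
I = -1·√(0.333333/4π) = -0.16286750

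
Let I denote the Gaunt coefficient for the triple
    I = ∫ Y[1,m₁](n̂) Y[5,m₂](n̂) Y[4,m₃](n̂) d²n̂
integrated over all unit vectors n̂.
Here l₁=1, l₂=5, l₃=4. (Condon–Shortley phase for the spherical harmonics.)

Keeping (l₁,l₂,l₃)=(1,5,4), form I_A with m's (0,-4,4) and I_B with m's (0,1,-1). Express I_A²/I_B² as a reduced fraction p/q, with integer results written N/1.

Same 1,5,4: normalisation and zero-m 3j drop out of the ratio.
A: Δ: 2! 0! 8! / 11! → 1/495; sum: t=1:−1/40320 = -1/40320; 3j²(1 5 4; 0 -4 4) = Δ·Π!·Σ² = 1/55  (sign -1)
B: Δ: 2! 0! 8! / 11! → 1/495; sum: t=1:−1/720 = -1/720; 3j²(1 5 4; 0 1 -1) = Δ·Π!·Σ² = 8/165  (sign +1)
I_A²/I_B² = (1/55)/(8/165) = 3/8

3/8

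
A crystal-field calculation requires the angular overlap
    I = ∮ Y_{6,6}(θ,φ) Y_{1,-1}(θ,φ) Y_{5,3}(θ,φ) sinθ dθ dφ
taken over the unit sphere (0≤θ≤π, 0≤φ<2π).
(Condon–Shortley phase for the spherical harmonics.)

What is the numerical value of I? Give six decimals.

6 − 1 + 3 = 8 ≠ 0: azimuthal integral kills it; I = 0

0.000000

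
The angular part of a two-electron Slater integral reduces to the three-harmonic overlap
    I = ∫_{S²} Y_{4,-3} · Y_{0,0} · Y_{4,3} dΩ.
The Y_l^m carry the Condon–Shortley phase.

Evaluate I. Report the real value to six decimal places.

Checks pass: Σm=0; 8 even; l₃=4∈[4,4].
(2·4+1)(2·0+1)(2·4+1) = 81
Δ: 0! 8! 0! / 9! → 1/9
sum: t=0:+1/576 = 1/576
3j²(4 0 4; 0 0 0) = Δ·Π!·Σ² = 1/9  (sign +1)
sum: t=0:+1/5040 = 1/5040
3j²(4 0 4; -3 0 3) = Δ·Π!·Σ² = 1/9  (sign -1)
combine: 4πI² = 81·1/9·1/9 = 1/1
take √, sign -1: I = -0.28209479

-0.282095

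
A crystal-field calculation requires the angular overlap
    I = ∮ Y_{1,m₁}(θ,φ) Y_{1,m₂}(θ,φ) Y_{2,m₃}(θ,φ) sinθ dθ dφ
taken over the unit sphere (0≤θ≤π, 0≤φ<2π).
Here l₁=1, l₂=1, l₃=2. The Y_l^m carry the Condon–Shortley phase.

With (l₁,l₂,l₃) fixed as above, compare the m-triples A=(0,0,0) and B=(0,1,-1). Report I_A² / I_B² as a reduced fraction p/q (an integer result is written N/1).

l's match ⇒ only the (l;m) 3-j factors differ between A and B.
A: triangle coeff Δ(1,1,2) = 1/30; Σ_t [0,0]: t=0:+1/1 = 1/1; (3j)²=2/15 [(1 1 2; 0 0 0)], sign=+1
B: triangle coeff Δ(1,1,2) = 1/30; Σ_t [0,0]: t=0:+1/2 = 1/2; (3j)²=1/10 [(1 1 2; 0 1 -1)], sign=-1
I_A²/I_B² = (2/15)/(1/10) = 4/3

4/3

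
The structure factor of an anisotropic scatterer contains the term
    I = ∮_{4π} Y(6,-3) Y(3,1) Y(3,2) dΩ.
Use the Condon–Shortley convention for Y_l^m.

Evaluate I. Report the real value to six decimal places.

-0.230476

m-sum 0 ✓  L=12 even ✓  3≤3≤9 ✓
Π(2lᵢ+1) = 13×7×7 = 637
triangle coeff Δ(6,3,3) = 1/12012
Σ_t [3,3]: t=3:−1/1296 = -1/1296
(3j)²=100/3003 [(6 3 3; 0 0 0)], sign=+1
Σ_t [4,4]: t=4:+1/5760 = 1/5760
(3j)²=9/286 [(6 3 3; -3 1 2)], sign=-1
⇒ 4πI² = 1050/1573
I = (-1)√(1050/1573/(4π)) = -0.23047581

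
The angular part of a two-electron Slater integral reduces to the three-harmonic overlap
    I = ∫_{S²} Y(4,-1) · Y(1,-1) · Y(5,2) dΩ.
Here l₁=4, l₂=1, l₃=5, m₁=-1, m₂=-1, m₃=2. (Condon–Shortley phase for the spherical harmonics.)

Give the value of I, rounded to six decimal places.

Checks pass: Σm=0; 10 even; l₃=5∈[3,5].
(2·4+1)(2·1+1)(2·5+1) = 297
Δ: 0! 8! 2! / 11! → 1/495
sum: t=0:+1/576 = 1/576
3j²(4 1 5; 0 0 0) = Δ·Π!·Σ² = 5/99  (sign -1)
sum: t=0:+1/1440 = 1/1440
3j²(4 1 5; -1 -1 2) = Δ·Π!·Σ² = 7/165  (sign -1)
combine: 4πI² = 297·5/99·7/165 = 7/11
take √, sign +1: I = 0.22503380

0.225034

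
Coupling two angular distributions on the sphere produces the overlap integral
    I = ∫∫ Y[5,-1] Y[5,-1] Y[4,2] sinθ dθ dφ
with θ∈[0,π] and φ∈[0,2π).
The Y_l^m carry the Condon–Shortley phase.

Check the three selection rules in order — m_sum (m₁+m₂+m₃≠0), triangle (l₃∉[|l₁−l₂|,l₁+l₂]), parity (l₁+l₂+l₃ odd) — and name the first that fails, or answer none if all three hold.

none

azimuthal sum: -1 − 1 + 2 = 0  ✓
0 ≤ 4 ≤ 10 (triangle on l)  ✓
L = 5 + 5 + 4 = 14 (even)  ✓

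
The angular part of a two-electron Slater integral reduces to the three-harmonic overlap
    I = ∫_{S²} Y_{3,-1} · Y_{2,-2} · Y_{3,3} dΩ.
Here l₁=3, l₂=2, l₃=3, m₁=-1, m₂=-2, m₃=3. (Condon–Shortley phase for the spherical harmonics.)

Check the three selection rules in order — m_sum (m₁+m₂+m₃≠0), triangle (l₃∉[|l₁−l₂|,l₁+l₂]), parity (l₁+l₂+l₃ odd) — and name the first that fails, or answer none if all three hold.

none

azimuthal sum: -1 − 2 + 3 = 0  ✓
1 ≤ 3 ≤ 5 (triangle on l)  ✓
L = 3 + 2 + 3 = 8 (even)  ✓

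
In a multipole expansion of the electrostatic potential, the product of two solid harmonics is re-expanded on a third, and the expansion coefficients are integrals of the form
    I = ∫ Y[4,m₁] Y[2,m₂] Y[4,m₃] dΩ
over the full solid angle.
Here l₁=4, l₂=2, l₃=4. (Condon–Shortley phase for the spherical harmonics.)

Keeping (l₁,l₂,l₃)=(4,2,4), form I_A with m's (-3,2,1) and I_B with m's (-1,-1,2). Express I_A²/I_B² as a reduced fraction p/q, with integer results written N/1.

Same 4,2,4: normalisation and zero-m 3j drop out of the ratio.
A: Δ: 2! 6! 2! / 11! → 1/13860; sum: t=2:+1/480 = 1/480; 3j²(4 2 4; -3 2 1) = Δ·Π!·Σ² = 3/110  (sign -1)
B: Δ: 2! 6! 2! / 11! → 1/13860; sum: t=0:+1/240 t=1:−1/96 = -1/160; 3j²(4 2 4; -1 -1 2) = Δ·Π!·Σ² = 27/1540  (sign -1)
I_A²/I_B² = (3/110)/(27/1540) = 14/9

14/9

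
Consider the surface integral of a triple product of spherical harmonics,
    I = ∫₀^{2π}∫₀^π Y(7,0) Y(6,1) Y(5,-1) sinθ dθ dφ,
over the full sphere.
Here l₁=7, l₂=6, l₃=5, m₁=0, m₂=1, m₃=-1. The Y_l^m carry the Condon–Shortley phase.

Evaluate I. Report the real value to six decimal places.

Checks pass: Σm=0; 18 even; l₃=5∈[1,13].
(2·7+1)(2·6+1)(2·5+1) = 2145
Δ: 8! 6! 4! / 19! → 1/174594420
sum: t=2:+1/4147200 t=3:−1/207360 t=4:+1/82944 t=5:−1/207360 t=6:+1/4147200 = 1/345600
3j²(7 6 5; 0 0 0) = Δ·Π!·Σ² = 420/46189  (sign -1)
sum: t=3:−1/829440 t=4:+1/124416 t=5:−1/138240 t=6:+1/1036800 t=7:−1/87091200 = 1/1814400
3j²(7 6 5; 0 1 -1) = Δ·Π!·Σ² = 64/138567  (sign +1)
combine: 4πI² = 2145·420/46189·64/138567 = 134400/14919047
take √, sign -1: I = -0.02677467

-0.026775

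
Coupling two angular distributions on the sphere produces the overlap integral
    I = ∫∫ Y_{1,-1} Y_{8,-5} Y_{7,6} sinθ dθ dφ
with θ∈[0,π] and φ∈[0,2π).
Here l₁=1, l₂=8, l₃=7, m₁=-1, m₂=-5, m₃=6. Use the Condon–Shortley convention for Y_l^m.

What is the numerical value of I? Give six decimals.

m-sum 0 ✓  L=16 even ✓  7≤7≤9 ✓
Π(2lᵢ+1) = 3×17×15 = 765
triangle coeff Δ(1,8,7) = 1/2040
Σ_t [1,1]: t=1:−1/25401600 = -1/25401600
(3j)²=8/255 [(1 8 7; 0 0 0)], sign=+1
Σ_t [2,2]: t=2:+1/12454041600 = 1/12454041600
(3j)²=1/680 [(1 8 7; -1 -5 6)], sign=-1
⇒ 4πI² = 3/85
I = (-1)√(3/85/(4π)) = -0.05299638

-0.052996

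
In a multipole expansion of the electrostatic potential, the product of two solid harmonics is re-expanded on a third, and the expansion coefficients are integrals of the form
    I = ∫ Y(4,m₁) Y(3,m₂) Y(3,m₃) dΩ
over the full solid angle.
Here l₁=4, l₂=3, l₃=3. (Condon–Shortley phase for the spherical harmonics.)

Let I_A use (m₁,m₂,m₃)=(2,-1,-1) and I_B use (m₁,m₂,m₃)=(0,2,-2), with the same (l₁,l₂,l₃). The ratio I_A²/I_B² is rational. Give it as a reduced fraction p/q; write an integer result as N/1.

40/49

l's match ⇒ only the (l;m) 3-j factors differ between A and B.
A: triangle coeff Δ(4,3,3) = 1/34650; Σ_t [0,2]: t=0:+1/192 t=1:−1/36 t=2:+1/192 = -5/288; (3j)²=20/693 [(4 3 3; 2 -1 -1)], sign=-1
B: triangle coeff Δ(4,3,3) = 1/34650; Σ_t [3,4]: t=3:−1/72 t=4:+1/576 = -7/576; (3j)²=7/198 [(4 3 3; 0 2 -2)], sign=+1
I_A²/I_B² = (20/693)/(7/198) = 40/49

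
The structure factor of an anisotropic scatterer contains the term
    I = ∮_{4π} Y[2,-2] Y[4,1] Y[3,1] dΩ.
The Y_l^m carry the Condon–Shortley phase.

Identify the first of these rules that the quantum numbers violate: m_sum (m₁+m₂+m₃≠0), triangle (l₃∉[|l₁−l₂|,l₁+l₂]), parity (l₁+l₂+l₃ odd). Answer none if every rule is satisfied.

parity

Σmᵢ = 0  ✓
l₃∈[|l₁−l₂|,l₁+l₂]=[2,6], have l₃=3  ✓
Σlᵢ = 9 ⇒ odd  ✗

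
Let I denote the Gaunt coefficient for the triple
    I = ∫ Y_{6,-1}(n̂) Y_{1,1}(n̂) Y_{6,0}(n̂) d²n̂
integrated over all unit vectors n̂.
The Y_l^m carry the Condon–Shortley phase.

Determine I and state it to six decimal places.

0.000000

L=13 odd ⇒ parity kills the (l;000) factor ⇒ I = 0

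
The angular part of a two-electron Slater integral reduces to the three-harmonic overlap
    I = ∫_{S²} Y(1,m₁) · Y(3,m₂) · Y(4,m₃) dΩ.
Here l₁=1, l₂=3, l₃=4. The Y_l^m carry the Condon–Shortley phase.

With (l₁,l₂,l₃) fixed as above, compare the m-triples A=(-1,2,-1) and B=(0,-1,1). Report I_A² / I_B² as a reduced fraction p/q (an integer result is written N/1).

1/5

Same 1,3,4: normalisation and zero-m 3j drop out of the ratio.
A: Δ: 0! 2! 6! / 9! → 1/252; sum: t=0:+1/240 = 1/240; 3j²(1 3 4; -1 2 -1) = Δ·Π!·Σ² = 1/84  (sign -1)
B: Δ: 0! 2! 6! / 9! → 1/252; sum: t=0:+1/48 = 1/48; 3j²(1 3 4; 0 -1 1) = Δ·Π!·Σ² = 5/84  (sign -1)
I_A²/I_B² = (1/84)/(5/84) = 1/5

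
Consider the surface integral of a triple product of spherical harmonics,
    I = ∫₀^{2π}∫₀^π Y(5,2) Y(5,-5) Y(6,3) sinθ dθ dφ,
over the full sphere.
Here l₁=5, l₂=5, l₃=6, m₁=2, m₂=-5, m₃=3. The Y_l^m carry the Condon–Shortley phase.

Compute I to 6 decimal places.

-0.172202

m-sum 0 ✓  L=16 even ✓  0≤6≤10 ✓
Π(2lᵢ+1) = 11×11×13 = 1573
triangle coeff Δ(5,5,6) = 1/28588560
Σ_t [0,4]: t=0:+1/345600 t=1:−1/13824 t=2:+1/5184 t=3:−1/13824 t=4:+1/345600 = 7/129600
(3j)²=80/7293 [(5 5 6; 0 0 0)], sign=+1
Σ_t [0,0]: t=0:+1/622080 = 1/622080
(3j)²=105/4862 [(5 5 6; 2 -5 3)], sign=-1
⇒ 4πI² = 1400/3757
I = (-1)√(1400/3757/(4π)) = -0.17220212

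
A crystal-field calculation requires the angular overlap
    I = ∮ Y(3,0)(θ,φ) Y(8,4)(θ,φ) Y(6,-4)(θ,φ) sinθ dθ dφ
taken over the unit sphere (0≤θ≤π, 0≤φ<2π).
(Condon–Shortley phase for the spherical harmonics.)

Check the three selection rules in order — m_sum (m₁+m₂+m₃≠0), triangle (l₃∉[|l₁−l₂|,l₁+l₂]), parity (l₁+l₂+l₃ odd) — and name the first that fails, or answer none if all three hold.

parity

Σmᵢ = 0  ✓
l₃∈[|l₁−l₂|,l₁+l₂]=[5,11], have l₃=6  ✓
Σlᵢ = 17 ⇒ odd  ✗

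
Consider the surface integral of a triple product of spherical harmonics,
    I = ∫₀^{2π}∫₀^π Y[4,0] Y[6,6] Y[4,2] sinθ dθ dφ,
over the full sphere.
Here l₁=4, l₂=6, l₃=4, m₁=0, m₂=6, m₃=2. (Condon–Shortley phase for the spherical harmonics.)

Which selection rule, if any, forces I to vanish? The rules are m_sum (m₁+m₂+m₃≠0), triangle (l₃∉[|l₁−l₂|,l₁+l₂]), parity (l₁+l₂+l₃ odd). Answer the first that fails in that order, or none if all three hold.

m_sum

azimuthal sum: 0 + 6 + 2 = 8  ✗
2 ≤ 4 ≤ 10 (triangle on l)
L = 4 + 6 + 4 = 14 (even)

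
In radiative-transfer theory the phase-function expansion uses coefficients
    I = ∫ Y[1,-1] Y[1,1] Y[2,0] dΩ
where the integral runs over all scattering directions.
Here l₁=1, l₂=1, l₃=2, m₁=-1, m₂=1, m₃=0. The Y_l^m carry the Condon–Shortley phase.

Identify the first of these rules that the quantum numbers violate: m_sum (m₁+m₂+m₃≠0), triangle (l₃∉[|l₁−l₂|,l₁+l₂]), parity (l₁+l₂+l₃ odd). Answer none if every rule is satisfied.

none

azimuthal sum: -1 + 1 + 0 = 0  ✓
0 ≤ 2 ≤ 2 (triangle on l)  ✓
L = 1 + 1 + 2 = 4 (even)  ✓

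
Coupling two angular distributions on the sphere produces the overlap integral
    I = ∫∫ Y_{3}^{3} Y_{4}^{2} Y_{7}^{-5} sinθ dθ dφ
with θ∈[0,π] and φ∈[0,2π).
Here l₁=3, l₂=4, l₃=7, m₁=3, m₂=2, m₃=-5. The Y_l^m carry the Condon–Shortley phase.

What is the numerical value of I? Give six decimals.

-0.204818

m-sum 0 ✓  L=14 even ✓  1≤7≤7 ✓
Π(2lᵢ+1) = 7×9×15 = 945
triangle coeff Δ(3,4,7) = 1/45045
Σ_t [0,0]: t=0:+1/20736 = 1/20736
(3j)²=35/1287 [(3 4 7; 0 0 0)], sign=-1
Σ_t [0,0]: t=0:+1/1036800 = 1/1036800
(3j)²=4/195 [(3 4 7; 3 2 -5)], sign=+1
⇒ 4πI² = 980/1859
I = (-1)√(980/1859/(4π)) = -0.20481814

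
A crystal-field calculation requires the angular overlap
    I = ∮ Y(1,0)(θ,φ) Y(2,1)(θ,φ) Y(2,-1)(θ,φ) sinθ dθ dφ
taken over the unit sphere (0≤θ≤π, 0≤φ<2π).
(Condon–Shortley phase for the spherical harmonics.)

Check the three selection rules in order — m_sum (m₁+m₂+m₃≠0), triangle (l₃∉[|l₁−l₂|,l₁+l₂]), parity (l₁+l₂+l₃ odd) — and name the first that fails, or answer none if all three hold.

Σmᵢ = 0  ✓
l₃∈[|l₁−l₂|,l₁+l₂]=[1,3], have l₃=2  ✓
Σlᵢ = 5 ⇒ odd  ✗

parity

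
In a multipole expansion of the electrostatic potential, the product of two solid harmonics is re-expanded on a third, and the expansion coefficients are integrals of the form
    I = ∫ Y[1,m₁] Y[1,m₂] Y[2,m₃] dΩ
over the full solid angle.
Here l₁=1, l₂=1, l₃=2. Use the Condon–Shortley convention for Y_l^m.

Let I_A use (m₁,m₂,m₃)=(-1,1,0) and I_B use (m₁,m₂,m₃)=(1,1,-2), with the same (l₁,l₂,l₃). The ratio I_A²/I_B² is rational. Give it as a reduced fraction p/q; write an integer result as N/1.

Same 1,1,2: normalisation and zero-m 3j drop out of the ratio.
A: Δ: 0! 2! 2! / 5! → 1/30; sum: t=0:+1/4 = 1/4; 3j²(1 1 2; -1 1 0) = Δ·Π!·Σ² = 1/30  (sign +1)
B: Δ: 0! 2! 2! / 5! → 1/30; sum: t=0:+1/4 = 1/4; 3j²(1 1 2; 1 1 -2) = Δ·Π!·Σ² = 1/5  (sign +1)
I_A²/I_B² = (1/30)/(1/5) = 1/6

1/6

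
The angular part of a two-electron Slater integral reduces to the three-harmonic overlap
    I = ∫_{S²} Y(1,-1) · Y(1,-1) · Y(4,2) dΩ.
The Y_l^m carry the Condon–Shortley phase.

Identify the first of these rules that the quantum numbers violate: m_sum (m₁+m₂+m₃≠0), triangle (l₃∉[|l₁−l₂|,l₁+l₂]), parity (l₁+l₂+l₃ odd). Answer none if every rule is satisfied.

triangle

m₁+m₂+m₃ = -1 − 1 + 2 = 0  ✓
triangle: |1−1|=0 ≤ l₃=4 ≤ 1+1=2  ✗
parity: l₁+l₂+l₃ = 6 is even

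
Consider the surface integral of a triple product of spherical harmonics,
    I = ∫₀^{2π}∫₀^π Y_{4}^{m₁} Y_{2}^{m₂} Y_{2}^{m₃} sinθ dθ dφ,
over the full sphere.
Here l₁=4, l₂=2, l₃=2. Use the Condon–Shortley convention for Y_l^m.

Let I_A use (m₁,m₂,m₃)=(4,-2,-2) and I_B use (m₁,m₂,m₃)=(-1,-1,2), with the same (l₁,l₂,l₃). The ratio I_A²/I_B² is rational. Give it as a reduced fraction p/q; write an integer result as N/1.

14/1

Same 4,2,2: normalisation and zero-m 3j drop out of the ratio.
A: Δ: 4! 4! 0! / 9! → 1/630; sum: t=0:+1/576 = 1/576; 3j²(4 2 2; 4 -2 -2) = Δ·Π!·Σ² = 1/9  (sign +1)
B: Δ: 4! 4! 0! / 9! → 1/630; sum: t=1:−1/144 = -1/144; 3j²(4 2 2; -1 -1 2) = Δ·Π!·Σ² = 1/126  (sign -1)
I_A²/I_B² = (1/9)/(1/126) = 14/1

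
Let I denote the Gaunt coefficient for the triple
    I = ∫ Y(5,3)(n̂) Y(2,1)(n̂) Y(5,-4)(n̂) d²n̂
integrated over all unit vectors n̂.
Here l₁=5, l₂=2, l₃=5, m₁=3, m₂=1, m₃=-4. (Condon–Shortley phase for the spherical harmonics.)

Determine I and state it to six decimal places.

0.196098

Rules hold: Σm=0, L=12 even, 3≤5≤7.
N = 11·5·11 = 605
Δ = 2!·8!·2!/13! = 1/38610
Racah Σ t=0..2: t=0:+1/2880 t=1:−1/576 t=2:+1/2880 = -1/960
⇒ 3j(5 2 5; 0 0 0)² = 10/429, sgn +1
Racah Σ t=1..2: t=1:−1/10080 t=2:+1/80640 = -1/11520
⇒ 3j(5 2 5; 3 1 -4)² = 49/1430, sgn +1
4πI² = N·(3j₀)²·(3jₘ)² = 245/507
I = +1·√(0.483235/4π) = 0.19609844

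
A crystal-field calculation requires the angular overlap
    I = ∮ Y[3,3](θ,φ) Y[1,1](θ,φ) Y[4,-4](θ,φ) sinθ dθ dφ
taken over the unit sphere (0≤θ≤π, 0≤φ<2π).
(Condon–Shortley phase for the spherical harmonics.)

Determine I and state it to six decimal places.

Rules hold: Σm=0, L=8 even, 2≤4≤4.
N = 7·3·9 = 189
Δ = 0!·6!·2!/9! = 1/252
Racah Σ t=0..0: t=0:+1/36 = 1/36
⇒ 3j(3 1 4; 0 0 0)² = 4/63, sgn +1
Racah Σ t=0..0: t=0:+1/1440 = 1/1440
⇒ 3j(3 1 4; 3 1 -4)² = 1/9, sgn +1
4πI² = N·(3j₀)²·(3jₘ)² = 4/3
I = +1·√(1.33333/4π) = 0.32573501

0.325735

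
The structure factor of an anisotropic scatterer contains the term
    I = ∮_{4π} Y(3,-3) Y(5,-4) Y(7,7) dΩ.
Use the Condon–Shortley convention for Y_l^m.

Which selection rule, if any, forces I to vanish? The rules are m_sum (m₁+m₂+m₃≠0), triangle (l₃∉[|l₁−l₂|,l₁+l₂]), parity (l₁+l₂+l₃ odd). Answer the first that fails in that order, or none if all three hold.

parity

Σmᵢ = 0  ✓
l₃∈[|l₁−l₂|,l₁+l₂]=[2,8], have l₃=7  ✓
Σlᵢ = 15 ⇒ odd  ✗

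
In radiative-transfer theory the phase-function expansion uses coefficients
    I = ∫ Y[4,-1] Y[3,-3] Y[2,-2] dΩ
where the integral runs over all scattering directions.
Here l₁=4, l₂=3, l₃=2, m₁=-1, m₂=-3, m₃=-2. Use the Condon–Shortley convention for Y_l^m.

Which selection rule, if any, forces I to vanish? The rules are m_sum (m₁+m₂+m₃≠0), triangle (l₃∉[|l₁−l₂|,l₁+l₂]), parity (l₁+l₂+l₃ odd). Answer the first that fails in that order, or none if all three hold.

azimuthal sum: -1 − 3 − 2 = -6  ✗
1 ≤ 2 ≤ 7 (triangle on l)
L = 4 + 3 + 2 = 9 (odd)

m_sum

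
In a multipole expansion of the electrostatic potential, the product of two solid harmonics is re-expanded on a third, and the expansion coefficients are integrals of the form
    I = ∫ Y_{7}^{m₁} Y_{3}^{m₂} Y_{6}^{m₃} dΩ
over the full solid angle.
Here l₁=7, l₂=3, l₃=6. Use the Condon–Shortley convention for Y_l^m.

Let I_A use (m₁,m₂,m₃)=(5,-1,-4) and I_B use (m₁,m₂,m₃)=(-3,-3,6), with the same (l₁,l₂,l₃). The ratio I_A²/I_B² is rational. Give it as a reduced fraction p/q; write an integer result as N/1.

841/90

Same 7,3,6: normalisation and zero-m 3j drop out of the ratio.
A: Δ: 4! 10! 2! / 17! → 1/2042040; sum: t=0:+1/3870720 t=1:−1/2177280 t=2:+1/29030400 = -29/174182400; 3j²(7 3 6; 5 -1 -4) = Δ·Π!·Σ² = 841/185640  (sign -1)
B: Δ: 4! 10! 2! / 17! → 1/2042040; sum: t=0:+1/174182400 = 1/174182400; 3j²(7 3 6; -3 -3 6) = Δ·Π!·Σ² = 3/6188  (sign +1)
I_A²/I_B² = (841/185640)/(3/6188) = 841/90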